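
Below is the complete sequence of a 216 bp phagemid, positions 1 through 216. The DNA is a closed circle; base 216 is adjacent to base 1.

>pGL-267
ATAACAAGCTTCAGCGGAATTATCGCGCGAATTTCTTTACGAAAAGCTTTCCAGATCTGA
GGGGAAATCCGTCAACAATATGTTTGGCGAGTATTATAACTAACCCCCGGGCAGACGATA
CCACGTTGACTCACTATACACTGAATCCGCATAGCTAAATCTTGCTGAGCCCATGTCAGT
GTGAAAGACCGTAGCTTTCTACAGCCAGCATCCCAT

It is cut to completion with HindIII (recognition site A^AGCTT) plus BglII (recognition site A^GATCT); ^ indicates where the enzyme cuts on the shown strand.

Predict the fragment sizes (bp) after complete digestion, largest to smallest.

HindIII sites (AAGCTT) start at positions 6, 44.
HindIII cuts after the first base of each site, so after positions 6, 44.
The BglII site (AGATCT) starts at position 53.
BglII cuts after the first base of each site, so after position 53.
Combined cut positions: 6, 44, 53.
Circular molecule, 3 cuts → 3 fragments:
  7–44 → 38 bp
  45–53 → 9 bp
  54–216 then 1–6 → 163 + 6 = 169 bp
Sorted largest to smallest: 169, 38, 9 bp.

169, 38, 9 bp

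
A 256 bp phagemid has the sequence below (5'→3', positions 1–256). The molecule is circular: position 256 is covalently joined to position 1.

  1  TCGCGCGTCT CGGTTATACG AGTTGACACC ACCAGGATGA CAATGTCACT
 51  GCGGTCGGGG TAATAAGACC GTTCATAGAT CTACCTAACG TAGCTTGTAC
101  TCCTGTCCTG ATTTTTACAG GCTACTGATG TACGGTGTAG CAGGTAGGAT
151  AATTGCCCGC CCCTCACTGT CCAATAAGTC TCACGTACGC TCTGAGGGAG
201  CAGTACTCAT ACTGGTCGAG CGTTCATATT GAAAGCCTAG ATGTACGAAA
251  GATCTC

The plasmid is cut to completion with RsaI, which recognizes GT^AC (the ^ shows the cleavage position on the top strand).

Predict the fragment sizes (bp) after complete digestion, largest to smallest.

RsaI sites (GTAC) start at positions 97, 130, 185, 203, 243.
RsaI cuts after base 2 of each site, so after positions 98, 131, 186, 204, 244.
Circular molecule, 5 cuts → 5 fragments:
  99–131 → 33 bp
  132–186 → 55 bp
  187–204 → 18 bp
  205–244 → 40 bp
  245–256 then 1–98 → 12 + 98 = 110 bp
Sorted largest to smallest: 110, 55, 40, 33, 18 bp.

110, 55, 40, 33, 18 bp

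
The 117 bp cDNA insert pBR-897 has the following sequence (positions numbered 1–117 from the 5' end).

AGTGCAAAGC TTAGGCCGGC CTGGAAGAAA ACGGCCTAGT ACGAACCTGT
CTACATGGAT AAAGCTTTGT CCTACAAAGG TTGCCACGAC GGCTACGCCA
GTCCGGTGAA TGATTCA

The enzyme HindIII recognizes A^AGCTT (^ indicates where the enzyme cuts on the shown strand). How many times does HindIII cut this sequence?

2

AAGCTT occurs starting at positions 7, 62.
HindIII cuts at 2 sites.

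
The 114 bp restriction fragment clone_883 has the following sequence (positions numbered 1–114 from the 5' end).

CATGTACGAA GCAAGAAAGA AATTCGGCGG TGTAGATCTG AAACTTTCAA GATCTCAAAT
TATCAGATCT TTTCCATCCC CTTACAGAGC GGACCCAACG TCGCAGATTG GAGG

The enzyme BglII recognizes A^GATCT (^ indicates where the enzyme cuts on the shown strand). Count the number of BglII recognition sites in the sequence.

AGATCT occurs starting at positions 34, 50, 65.
BglII cuts at 3 sites.

3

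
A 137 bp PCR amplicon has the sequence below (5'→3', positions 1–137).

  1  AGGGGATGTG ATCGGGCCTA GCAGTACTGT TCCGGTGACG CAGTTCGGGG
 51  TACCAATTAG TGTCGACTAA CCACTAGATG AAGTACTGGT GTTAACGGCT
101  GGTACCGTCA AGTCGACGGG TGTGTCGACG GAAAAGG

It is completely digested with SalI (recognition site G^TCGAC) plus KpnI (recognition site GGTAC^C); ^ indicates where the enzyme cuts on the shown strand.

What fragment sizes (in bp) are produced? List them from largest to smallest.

SalI sites (GTCGAC) start at positions 62, 112, 124.
SalI cuts after the first base of each site, so after positions 62, 112, 124.
KpnI sites (GGTACC) start at positions 49, 101.
KpnI cuts after base 5 of each site (before the last base), so after positions 53, 105.
Combined cut positions: 53, 62, 105, 112, 124.
Linear molecule, 5 cuts → 6 fragments:
  1–53 → 53 bp
  54–62 → 9 bp
  63–105 → 43 bp
  106–112 → 7 bp
  113–124 → 12 bp
  125–137 → 13 bp
Sorted largest to smallest: 53, 43, 13, 12, 9, 7 bp.

53, 43, 13, 12, 9, 7 bp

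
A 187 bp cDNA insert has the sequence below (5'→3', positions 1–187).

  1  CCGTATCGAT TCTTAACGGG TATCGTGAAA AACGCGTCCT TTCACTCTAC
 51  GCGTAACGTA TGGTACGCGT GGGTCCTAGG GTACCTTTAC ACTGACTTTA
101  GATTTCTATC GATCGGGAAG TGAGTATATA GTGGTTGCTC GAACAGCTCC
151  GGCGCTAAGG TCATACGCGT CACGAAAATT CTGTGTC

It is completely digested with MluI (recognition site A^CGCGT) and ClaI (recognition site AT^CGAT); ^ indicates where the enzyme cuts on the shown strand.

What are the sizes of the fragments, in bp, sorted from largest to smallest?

56, 44, 26, 22, 17, 16, 6 bp

MluI sites (ACGCGT) start at positions 32, 49, 65, 165.
MluI cuts after the first base of each site, so after positions 32, 49, 65, 165.
ClaI sites (ATCGAT) start at positions 5, 108.
ClaI cuts after base 2 of each site, so after positions 6, 109.
Combined cut positions: 6, 32, 49, 65, 109, 165.
Linear molecule, 6 cuts → 7 fragments:
  1–6 → 6 bp
  7–32 → 26 bp
  33–49 → 17 bp
  50–65 → 16 bp
  66–109 → 44 bp
  110–165 → 56 bp
  166–187 → 22 bp
Sorted largest to smallest: 56, 44, 26, 22, 17, 16, 6 bp.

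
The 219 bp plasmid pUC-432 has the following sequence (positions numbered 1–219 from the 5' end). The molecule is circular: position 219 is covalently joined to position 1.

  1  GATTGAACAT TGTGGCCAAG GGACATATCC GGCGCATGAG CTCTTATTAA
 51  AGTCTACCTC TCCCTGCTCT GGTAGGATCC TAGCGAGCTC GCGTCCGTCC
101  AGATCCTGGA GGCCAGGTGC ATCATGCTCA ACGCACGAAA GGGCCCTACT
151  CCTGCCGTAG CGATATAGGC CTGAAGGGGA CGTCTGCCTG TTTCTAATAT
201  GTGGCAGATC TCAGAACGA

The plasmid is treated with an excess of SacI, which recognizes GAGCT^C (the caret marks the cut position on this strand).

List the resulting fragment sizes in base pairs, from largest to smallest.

SacI sites (GAGCTC) start at positions 38, 85.
SacI cuts after base 5 of each site (before the last base), so after positions 42, 89.
Circular molecule, 2 cuts → 2 fragments:
  43–89 → 47 bp
  90–219 then 1–42 → 130 + 42 = 172 bp
Sorted largest to smallest: 172, 47 bp.

172, 47 bp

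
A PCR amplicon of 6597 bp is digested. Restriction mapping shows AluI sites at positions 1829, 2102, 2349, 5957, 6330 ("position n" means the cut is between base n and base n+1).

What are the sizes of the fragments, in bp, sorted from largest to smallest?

Linear molecule, 5 cuts → 6 fragments:
  1829 − 0 = 1829 bp
  2102 − 1829 = 273 bp
  2349 − 2102 = 247 bp
  5957 − 2349 = 3608 bp
  6330 − 5957 = 373 bp
  6597 − 6330 = 267 bp
Sorted largest to smallest: 3608, 1829, 373, 273, 267, 247 bp.

3608, 1829, 373, 273, 267, 247 bp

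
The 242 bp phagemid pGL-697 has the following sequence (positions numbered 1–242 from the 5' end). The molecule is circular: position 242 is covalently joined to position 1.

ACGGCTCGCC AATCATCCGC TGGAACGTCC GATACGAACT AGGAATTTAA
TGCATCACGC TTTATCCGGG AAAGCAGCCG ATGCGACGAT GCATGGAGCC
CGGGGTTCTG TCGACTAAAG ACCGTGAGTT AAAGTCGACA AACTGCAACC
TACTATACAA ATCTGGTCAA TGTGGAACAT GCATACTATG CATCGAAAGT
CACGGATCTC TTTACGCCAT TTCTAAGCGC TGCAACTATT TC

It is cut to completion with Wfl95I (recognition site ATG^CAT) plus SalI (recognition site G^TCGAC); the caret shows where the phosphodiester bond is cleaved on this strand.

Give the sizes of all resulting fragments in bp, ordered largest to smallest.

104, 47, 39, 24, 19, 9 bp

Wfl95I sites (ATGCAT) start at positions 50, 89, 179, 188.
Wfl95I cuts after base 3 of each site, so after positions 52, 91, 181, 190.
SalI sites (GTCGAC) start at positions 110, 134.
SalI cuts after the first base of each site, so after positions 110, 134.
Combined cut positions: 52, 91, 110, 134, 181, 190.
Circular molecule, 6 cuts → 6 fragments:
  53–91 → 39 bp
  92–110 → 19 bp
  111–134 → 24 bp
  135–181 → 47 bp
  182–190 → 9 bp
  191–242 then 1–52 → 52 + 52 = 104 bp
Sorted largest to smallest: 104, 47, 39, 24, 19, 9 bp.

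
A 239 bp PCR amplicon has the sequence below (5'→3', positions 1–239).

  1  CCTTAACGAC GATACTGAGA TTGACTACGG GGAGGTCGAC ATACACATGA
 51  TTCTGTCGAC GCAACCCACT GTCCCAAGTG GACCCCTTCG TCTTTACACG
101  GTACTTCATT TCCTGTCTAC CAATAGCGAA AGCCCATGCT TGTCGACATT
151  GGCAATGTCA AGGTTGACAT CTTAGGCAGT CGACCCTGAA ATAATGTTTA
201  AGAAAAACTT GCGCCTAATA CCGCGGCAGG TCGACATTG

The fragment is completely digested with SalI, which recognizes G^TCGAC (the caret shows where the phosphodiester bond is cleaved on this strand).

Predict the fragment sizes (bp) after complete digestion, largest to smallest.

87, 51, 37, 35, 20, 9 bp

SalI sites (GTCGAC) start at positions 35, 55, 142, 179, 230.
SalI cuts after the first base of each site, so after positions 35, 55, 142, 179, 230.
Linear molecule, 5 cuts → 6 fragments:
  1–35 → 35 bp
  36–55 → 20 bp
  56–142 → 87 bp
  143–179 → 37 bp
  180–230 → 51 bp
  231–239 → 9 bp
Sorted largest to smallest: 87, 51, 37, 35, 20, 9 bp.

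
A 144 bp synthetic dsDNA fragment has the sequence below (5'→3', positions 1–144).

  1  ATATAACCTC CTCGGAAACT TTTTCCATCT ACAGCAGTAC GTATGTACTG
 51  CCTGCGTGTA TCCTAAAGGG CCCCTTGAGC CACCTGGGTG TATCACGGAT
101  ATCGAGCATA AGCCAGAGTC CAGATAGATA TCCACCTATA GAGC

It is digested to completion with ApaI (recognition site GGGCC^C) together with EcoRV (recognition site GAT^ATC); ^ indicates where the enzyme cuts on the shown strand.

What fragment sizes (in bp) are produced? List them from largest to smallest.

72, 29, 28, 15 bp

The ApaI site (GGGCCC) starts at position 68.
ApaI cuts after base 5 of each site (before the last base), so after position 72.
EcoRV sites (GATATC) start at positions 98, 127.
EcoRV cuts after base 3 of each site, so after positions 100, 129.
Combined cut positions: 72, 100, 129.
Linear molecule, 3 cuts → 4 fragments:
  1–72 → 72 bp
  73–100 → 28 bp
  101–129 → 29 bp
  130–144 → 15 bp
Sorted largest to smallest: 72, 29, 28, 15 bp.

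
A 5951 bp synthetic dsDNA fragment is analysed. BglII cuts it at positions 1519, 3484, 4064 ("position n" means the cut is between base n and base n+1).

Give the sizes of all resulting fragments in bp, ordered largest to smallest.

1965, 1887, 1519, 580 bp

Linear molecule, 3 cuts → 4 fragments:
  1519 − 0 = 1519 bp
  3484 − 1519 = 1965 bp
  4064 − 3484 = 580 bp
  5951 − 4064 = 1887 bp
Sorted largest to smallest: 1965, 1887, 1519, 580 bp.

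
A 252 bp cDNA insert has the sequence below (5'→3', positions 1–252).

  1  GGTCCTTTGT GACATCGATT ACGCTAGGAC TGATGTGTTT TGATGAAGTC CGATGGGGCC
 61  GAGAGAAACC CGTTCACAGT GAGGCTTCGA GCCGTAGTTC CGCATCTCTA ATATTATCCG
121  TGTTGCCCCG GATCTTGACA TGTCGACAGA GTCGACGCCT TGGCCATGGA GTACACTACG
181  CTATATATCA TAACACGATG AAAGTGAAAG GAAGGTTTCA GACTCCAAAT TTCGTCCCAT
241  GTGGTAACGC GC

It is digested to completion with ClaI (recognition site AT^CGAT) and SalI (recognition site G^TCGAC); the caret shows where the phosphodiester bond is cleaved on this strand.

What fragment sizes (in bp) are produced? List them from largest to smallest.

The ClaI site (ATCGAT) starts at position 14.
ClaI cuts after base 2 of each site, so after position 15.
SalI sites (GTCGAC) start at positions 142, 151.
SalI cuts after the first base of each site, so after positions 142, 151.
Combined cut positions: 15, 142, 151.
Linear molecule, 3 cuts → 4 fragments:
  1–15 → 15 bp
  16–142 → 127 bp
  143–151 → 9 bp
  152–252 → 101 bp
Sorted largest to smallest: 127, 101, 15, 9 bp.

127, 101, 15, 9 bp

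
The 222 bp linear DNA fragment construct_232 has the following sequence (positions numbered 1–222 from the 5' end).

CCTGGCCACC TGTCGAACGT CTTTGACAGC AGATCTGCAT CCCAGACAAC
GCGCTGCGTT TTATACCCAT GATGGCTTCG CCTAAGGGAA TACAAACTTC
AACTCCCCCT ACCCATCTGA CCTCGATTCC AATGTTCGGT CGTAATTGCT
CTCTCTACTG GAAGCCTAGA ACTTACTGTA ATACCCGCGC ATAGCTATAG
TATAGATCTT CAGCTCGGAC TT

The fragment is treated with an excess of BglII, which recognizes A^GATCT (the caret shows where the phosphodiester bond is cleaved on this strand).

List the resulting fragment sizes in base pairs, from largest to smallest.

173, 31, 18 bp

BglII sites (AGATCT) start at positions 31, 204.
BglII cuts after the first base of each site, so after positions 31, 204.
Linear molecule, 2 cuts → 3 fragments:
  1–31 → 31 bp
  32–204 → 173 bp
  205–222 → 18 bp
Sorted largest to smallest: 173, 31, 18 bp.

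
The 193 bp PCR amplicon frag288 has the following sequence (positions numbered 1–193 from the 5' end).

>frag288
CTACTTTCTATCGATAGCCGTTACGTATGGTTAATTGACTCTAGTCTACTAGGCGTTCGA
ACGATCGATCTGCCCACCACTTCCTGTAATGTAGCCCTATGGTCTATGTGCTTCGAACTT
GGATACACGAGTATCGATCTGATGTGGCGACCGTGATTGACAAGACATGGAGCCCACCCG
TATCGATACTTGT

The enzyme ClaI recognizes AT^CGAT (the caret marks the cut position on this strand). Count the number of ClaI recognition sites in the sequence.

4

ATCGAT occurs starting at positions 10, 64, 133, 182.
ClaI cuts at 4 sites.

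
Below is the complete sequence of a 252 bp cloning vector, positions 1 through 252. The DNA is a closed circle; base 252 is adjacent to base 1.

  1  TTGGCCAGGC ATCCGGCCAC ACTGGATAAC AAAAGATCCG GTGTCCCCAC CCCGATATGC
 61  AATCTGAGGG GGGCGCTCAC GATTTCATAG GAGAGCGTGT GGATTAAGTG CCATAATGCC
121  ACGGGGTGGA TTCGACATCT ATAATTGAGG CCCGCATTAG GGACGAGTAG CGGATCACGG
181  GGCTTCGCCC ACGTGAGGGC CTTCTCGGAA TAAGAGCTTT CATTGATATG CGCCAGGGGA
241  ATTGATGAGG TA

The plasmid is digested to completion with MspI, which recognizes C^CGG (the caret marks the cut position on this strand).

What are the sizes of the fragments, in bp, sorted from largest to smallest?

MspI sites (CCGG) start at positions 13, 38.
MspI cuts after the first base of each site, so after positions 13, 38.
Circular molecule, 2 cuts → 2 fragments:
  14–38 → 25 bp
  39–252 then 1–13 → 214 + 13 = 227 bp
Sorted largest to smallest: 227, 25 bp.

227, 25 bp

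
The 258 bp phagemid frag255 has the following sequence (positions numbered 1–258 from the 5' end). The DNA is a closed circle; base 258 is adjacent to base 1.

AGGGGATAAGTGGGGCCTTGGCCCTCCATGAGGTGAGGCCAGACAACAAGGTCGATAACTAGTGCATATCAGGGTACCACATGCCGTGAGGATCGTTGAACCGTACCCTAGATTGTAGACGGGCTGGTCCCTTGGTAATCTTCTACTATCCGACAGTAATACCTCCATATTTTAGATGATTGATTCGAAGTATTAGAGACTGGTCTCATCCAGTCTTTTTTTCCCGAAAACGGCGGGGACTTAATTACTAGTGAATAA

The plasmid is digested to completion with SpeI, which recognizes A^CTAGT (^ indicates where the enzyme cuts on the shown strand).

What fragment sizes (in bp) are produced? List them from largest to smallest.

189, 69 bp

SpeI sites (ACTAGT) start at positions 58, 247.
SpeI cuts after the first base of each site, so after positions 58, 247.
Circular molecule, 2 cuts → 2 fragments:
  59–247 → 189 bp
  248–258 then 1–58 → 11 + 58 = 69 bp
Sorted largest to smallest: 189, 69 bp.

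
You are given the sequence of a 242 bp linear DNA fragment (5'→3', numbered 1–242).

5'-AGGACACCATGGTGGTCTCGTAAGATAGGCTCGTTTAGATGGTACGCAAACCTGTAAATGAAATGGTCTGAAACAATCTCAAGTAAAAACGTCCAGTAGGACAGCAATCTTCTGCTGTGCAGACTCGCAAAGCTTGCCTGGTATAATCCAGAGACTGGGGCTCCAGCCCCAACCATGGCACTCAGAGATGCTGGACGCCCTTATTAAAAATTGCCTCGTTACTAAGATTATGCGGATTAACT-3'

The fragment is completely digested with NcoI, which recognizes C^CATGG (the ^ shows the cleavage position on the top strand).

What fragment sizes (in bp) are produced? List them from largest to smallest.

NcoI sites (CCATGG) start at positions 7, 173.
NcoI cuts after the first base of each site, so after positions 7, 173.
Linear molecule, 2 cuts → 3 fragments:
  1–7 → 7 bp
  8–173 → 166 bp
  174–242 → 69 bp
Sorted largest to smallest: 166, 69, 7 bp.

166, 69, 7 bp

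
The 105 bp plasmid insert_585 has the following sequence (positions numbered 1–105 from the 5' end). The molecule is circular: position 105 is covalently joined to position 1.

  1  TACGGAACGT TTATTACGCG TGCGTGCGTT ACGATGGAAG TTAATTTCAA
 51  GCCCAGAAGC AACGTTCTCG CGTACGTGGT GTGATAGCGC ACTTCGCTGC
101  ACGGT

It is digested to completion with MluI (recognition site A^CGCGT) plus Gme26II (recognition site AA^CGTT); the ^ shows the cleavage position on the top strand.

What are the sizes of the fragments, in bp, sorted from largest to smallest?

The MluI site (ACGCGT) starts at position 16.
MluI cuts after the first base of each site, so after position 16.
Gme26II sites (AACGTT) start at positions 6, 61.
Gme26II cuts after base 2 of each site, so after positions 7, 62.
Combined cut positions: 7, 16, 62.
Circular molecule, 3 cuts → 3 fragments:
  8–16 → 9 bp
  17–62 → 46 bp
  63–105 then 1–7 → 43 + 7 = 50 bp
Sorted largest to smallest: 50, 46, 9 bp.

50, 46, 9 bp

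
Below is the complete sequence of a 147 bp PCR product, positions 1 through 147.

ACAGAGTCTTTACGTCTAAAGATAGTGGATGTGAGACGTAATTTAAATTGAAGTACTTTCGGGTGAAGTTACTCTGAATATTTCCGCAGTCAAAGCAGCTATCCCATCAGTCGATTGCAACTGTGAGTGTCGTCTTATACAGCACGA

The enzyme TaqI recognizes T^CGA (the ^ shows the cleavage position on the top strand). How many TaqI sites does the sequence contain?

1

TCGA occurs starting at position 111.
TaqI cuts at 1 site.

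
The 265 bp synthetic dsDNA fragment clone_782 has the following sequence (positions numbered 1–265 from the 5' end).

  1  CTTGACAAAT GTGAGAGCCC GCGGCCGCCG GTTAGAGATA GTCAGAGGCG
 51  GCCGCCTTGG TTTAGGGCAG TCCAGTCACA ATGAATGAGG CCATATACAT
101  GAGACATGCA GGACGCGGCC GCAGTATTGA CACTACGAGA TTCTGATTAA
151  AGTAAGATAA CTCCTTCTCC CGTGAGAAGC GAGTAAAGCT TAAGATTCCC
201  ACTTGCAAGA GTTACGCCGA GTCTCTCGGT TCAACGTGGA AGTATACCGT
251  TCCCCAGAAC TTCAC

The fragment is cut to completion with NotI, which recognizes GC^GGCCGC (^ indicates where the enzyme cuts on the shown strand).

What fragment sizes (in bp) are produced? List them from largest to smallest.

149, 67, 27, 22 bp

NotI sites (GCGGCCGC) start at positions 21, 48, 115.
NotI cuts after base 2 of each site, so after positions 22, 49, 116.
Linear molecule, 3 cuts → 4 fragments:
  1–22 → 22 bp
  23–49 → 27 bp
  50–116 → 67 bp
  117–265 → 149 bp
Sorted largest to smallest: 149, 67, 27, 22 bp.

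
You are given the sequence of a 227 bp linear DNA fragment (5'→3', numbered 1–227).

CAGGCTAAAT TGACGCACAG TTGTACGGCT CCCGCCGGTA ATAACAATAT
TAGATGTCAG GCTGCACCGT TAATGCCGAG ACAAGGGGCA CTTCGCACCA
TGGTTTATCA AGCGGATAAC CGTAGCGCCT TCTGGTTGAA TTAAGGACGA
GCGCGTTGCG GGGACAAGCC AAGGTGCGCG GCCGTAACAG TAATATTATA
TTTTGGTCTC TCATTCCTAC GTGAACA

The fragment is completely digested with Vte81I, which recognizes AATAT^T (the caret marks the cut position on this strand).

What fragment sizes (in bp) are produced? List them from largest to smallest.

Vte81I sites (AATATT) start at positions 46, 192.
Vte81I cuts after base 5 of each site (before the last base), so after positions 50, 196.
Linear molecule, 2 cuts → 3 fragments:
  1–50 → 50 bp
  51–196 → 146 bp
  197–227 → 31 bp
Sorted largest to smallest: 146, 50, 31 bp.

146, 50, 31 bp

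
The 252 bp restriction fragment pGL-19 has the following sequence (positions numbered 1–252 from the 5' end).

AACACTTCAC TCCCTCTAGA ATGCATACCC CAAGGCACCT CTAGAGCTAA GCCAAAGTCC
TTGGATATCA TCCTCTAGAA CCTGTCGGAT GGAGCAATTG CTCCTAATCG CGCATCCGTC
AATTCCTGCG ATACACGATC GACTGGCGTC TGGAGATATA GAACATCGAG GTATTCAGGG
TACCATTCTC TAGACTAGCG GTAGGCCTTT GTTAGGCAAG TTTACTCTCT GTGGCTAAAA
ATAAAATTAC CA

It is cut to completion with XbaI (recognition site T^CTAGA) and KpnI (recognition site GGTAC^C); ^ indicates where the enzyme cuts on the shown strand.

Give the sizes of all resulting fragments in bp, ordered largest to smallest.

XbaI sites (TCTAGA) start at positions 15, 40, 74, 189.
XbaI cuts after the first base of each site, so after positions 15, 40, 74, 189.
The KpnI site (GGTACC) starts at position 179.
KpnI cuts after base 5 of each site (before the last base), so after position 183.
Combined cut positions: 15, 40, 74, 183, 189.
Linear molecule, 5 cuts → 6 fragments:
  1–15 → 15 bp
  16–40 → 25 bp
  41–74 → 34 bp
  75–183 → 109 bp
  184–189 → 6 bp
  190–252 → 63 bp
Sorted largest to smallest: 109, 63, 34, 25, 15, 6 bp.

109, 63, 34, 25, 15, 6 bp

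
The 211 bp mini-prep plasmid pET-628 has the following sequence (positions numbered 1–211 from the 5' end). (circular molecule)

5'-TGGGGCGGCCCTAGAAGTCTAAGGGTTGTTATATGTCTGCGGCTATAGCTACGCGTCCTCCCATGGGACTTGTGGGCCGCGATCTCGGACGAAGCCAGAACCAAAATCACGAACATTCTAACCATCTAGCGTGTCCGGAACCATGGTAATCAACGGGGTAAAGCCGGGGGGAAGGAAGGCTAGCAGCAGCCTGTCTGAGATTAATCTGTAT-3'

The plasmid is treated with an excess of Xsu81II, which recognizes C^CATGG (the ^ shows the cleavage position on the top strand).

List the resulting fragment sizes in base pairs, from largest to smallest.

131, 80 bp

Xsu81II sites (CCATGG) start at positions 61, 141.
Xsu81II cuts after the first base of each site, so after positions 61, 141.
Circular molecule, 2 cuts → 2 fragments:
  62–141 → 80 bp
  142–211 then 1–61 → 70 + 61 = 131 bp
Sorted largest to smallest: 131, 80 bp.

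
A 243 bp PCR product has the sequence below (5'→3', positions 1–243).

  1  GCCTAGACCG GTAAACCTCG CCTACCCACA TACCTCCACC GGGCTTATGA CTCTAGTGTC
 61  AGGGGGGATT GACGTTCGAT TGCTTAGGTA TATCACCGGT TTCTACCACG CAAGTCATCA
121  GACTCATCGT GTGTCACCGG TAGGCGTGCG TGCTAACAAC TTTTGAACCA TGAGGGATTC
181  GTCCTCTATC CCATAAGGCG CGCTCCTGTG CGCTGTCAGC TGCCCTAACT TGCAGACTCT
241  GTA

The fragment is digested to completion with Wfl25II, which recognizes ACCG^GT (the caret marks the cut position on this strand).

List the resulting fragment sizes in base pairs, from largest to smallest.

104, 88, 41, 10 bp

Wfl25II sites (ACCGGT) start at positions 7, 95, 136.
Wfl25II cuts after base 4 of each site, so after positions 10, 98, 139.
Linear molecule, 3 cuts → 4 fragments:
  1–10 → 10 bp
  11–98 → 88 bp
  99–139 → 41 bp
  140–243 → 104 bp
Sorted largest to smallest: 104, 88, 41, 10 bp.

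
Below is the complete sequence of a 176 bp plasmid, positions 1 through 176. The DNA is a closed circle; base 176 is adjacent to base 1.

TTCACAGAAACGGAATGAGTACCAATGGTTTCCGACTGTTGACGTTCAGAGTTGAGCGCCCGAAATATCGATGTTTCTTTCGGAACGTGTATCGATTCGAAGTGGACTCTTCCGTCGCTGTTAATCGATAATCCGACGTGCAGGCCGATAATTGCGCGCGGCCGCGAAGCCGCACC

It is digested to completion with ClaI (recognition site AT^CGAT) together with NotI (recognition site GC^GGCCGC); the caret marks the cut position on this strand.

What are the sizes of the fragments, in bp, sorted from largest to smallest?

ClaI sites (ATCGAT) start at positions 67, 91, 124.
ClaI cuts after base 2 of each site, so after positions 68, 92, 125.
The NotI site (GCGGCCGC) starts at position 158.
NotI cuts after base 2 of each site, so after position 159.
Combined cut positions: 68, 92, 125, 159.
Circular molecule, 4 cuts → 4 fragments:
  69–92 → 24 bp
  93–125 → 33 bp
  126–159 → 34 bp
  160–176 then 1–68 → 17 + 68 = 85 bp
Sorted largest to smallest: 85, 34, 33, 24 bp.

85, 34, 33, 24 bp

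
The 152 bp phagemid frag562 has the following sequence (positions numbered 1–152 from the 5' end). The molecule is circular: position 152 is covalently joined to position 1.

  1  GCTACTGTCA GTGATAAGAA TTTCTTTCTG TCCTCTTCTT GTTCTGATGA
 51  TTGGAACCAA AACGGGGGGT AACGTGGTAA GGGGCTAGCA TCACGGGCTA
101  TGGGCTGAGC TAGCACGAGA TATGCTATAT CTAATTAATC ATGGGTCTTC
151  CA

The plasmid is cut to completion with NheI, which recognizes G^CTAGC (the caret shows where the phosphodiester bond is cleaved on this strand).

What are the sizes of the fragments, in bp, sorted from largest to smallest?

127, 25 bp

NheI sites (GCTAGC) start at positions 84, 109.
NheI cuts after the first base of each site, so after positions 84, 109.
Circular molecule, 2 cuts → 2 fragments:
  85–109 → 25 bp
  110–152 then 1–84 → 43 + 84 = 127 bp
Sorted largest to smallest: 127, 25 bp.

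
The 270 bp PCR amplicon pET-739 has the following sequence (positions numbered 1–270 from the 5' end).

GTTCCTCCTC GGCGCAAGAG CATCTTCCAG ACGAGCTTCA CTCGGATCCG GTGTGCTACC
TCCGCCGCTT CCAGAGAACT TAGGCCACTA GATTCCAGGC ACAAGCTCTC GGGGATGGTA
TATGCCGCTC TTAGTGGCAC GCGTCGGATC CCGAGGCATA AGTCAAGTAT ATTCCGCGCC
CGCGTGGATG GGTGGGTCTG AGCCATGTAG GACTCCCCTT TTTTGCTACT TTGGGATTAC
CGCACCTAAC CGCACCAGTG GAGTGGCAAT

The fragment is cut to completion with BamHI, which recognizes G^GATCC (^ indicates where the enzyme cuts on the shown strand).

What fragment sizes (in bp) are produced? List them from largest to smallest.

124, 102, 44 bp

BamHI sites (GGATCC) start at positions 44, 146.
BamHI cuts after the first base of each site, so after positions 44, 146.
Linear molecule, 2 cuts → 3 fragments:
  1–44 → 44 bp
  45–146 → 102 bp
  147–270 → 124 bp
Sorted largest to smallest: 124, 102, 44 bp.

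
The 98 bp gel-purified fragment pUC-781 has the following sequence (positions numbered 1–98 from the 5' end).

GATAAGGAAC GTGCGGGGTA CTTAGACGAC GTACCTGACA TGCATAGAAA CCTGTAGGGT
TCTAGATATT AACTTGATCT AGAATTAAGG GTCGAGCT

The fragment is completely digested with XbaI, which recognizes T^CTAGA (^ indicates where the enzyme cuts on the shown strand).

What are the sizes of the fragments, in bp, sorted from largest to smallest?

61, 20, 17 bp

XbaI sites (TCTAGA) start at positions 61, 78.
XbaI cuts after the first base of each site, so after positions 61, 78.
Linear molecule, 2 cuts → 3 fragments:
  1–61 → 61 bp
  62–78 → 17 bp
  79–98 → 20 bp
Sorted largest to smallest: 61, 20, 17 bp.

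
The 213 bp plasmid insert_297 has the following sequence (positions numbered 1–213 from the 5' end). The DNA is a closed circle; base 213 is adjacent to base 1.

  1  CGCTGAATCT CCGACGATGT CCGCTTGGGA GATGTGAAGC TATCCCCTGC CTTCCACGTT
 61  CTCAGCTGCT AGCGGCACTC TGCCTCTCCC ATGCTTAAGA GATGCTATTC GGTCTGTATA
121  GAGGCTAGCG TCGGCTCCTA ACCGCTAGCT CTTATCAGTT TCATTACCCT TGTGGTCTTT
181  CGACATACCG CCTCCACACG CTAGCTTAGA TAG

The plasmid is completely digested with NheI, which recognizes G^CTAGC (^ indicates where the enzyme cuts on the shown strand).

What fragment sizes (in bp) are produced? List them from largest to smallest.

81, 56, 56, 20 bp

NheI sites (GCTAGC) start at positions 68, 124, 144, 200.
NheI cuts after the first base of each site, so after positions 68, 124, 144, 200.
Circular molecule, 4 cuts → 4 fragments:
  69–124 → 56 bp
  125–144 → 20 bp
  145–200 → 56 bp
  201–213 then 1–68 → 13 + 68 = 81 bp
Sorted largest to smallest: 81, 56, 56, 20 bp.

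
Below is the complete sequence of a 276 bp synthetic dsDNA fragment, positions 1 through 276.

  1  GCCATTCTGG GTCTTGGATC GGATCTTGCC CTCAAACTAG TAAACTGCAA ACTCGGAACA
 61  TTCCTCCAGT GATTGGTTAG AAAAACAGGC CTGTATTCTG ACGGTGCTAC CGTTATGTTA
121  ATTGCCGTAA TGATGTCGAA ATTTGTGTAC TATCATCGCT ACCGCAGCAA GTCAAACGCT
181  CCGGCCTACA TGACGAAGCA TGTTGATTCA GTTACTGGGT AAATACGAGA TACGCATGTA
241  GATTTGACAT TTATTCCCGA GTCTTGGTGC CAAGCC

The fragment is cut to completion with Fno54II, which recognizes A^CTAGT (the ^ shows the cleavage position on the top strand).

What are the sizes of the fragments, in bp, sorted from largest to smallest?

240, 36 bp

The Fno54II site (ACTAGT) starts at position 36.
Fno54II cuts after the first base of each site, so after position 36.
Linear molecule, 1 cut → 2 fragments:
  1–36 → 36 bp
  37–276 → 240 bp
Sorted largest to smallest: 240, 36 bp.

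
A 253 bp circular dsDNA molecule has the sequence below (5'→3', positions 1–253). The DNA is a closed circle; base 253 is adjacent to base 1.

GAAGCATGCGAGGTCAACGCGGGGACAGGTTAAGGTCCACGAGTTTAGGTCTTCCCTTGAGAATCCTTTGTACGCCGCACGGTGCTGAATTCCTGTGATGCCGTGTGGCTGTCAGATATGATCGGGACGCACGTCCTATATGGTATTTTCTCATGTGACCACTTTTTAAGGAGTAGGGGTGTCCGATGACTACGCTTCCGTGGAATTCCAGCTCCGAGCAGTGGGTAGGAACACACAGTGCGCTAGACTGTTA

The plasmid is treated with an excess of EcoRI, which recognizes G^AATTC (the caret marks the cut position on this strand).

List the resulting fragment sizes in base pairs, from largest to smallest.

137, 116 bp

EcoRI sites (GAATTC) start at positions 87, 203.
EcoRI cuts after the first base of each site, so after positions 87, 203.
Circular molecule, 2 cuts → 2 fragments:
  88–203 → 116 bp
  204–253 then 1–87 → 50 + 87 = 137 bp
Sorted largest to smallest: 137, 116 bp.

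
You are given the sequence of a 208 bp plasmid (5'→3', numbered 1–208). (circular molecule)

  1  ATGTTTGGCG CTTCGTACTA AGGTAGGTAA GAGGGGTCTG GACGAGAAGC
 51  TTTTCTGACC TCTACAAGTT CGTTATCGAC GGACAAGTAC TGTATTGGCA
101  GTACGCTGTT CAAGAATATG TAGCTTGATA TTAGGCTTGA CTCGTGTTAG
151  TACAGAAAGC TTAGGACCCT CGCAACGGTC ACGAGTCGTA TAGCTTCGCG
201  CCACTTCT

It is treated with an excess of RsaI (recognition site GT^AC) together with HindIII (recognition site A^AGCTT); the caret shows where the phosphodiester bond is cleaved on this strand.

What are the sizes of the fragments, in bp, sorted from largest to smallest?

RsaI sites (GTAC) start at positions 15, 87, 101, 150.
RsaI cuts after base 2 of each site, so after positions 16, 88, 102, 151.
HindIII sites (AAGCTT) start at positions 47, 157.
HindIII cuts after the first base of each site, so after positions 47, 157.
Combined cut positions: 16, 47, 88, 102, 151, 157.
Circular molecule, 6 cuts → 6 fragments:
  17–47 → 31 bp
  48–88 → 41 bp
  89–102 → 14 bp
  103–151 → 49 bp
  152–157 → 6 bp
  158–208 then 1–16 → 51 + 16 = 67 bp
Sorted largest to smallest: 67, 49, 41, 31, 14, 6 bp.

67, 49, 41, 31, 14, 6 bp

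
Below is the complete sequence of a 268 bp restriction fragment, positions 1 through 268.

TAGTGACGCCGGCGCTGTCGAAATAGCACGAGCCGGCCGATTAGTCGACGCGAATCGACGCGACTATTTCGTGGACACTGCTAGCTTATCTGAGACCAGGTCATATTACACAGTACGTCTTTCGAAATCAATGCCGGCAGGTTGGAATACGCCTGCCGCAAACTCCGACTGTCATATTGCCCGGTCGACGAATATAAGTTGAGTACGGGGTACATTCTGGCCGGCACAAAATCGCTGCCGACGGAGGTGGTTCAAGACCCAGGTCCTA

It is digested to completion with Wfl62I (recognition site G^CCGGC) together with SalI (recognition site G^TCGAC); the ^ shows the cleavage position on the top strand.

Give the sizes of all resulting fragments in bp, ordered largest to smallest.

Wfl62I sites (GCCGGC) start at positions 8, 32, 133, 220.
Wfl62I cuts after the first base of each site, so after positions 8, 32, 133, 220.
SalI sites (GTCGAC) start at positions 44, 184.
SalI cuts after the first base of each site, so after positions 44, 184.
Combined cut positions: 8, 32, 44, 133, 184, 220.
Linear molecule, 6 cuts → 7 fragments:
  1–8 → 8 bp
  9–32 → 24 bp
  33–44 → 12 bp
  45–133 → 89 bp
  134–184 → 51 bp
  185–220 → 36 bp
  221–268 → 48 bp
Sorted largest to smallest: 89, 51, 48, 36, 24, 12, 8 bp.

89, 51, 48, 36, 24, 12, 8 bp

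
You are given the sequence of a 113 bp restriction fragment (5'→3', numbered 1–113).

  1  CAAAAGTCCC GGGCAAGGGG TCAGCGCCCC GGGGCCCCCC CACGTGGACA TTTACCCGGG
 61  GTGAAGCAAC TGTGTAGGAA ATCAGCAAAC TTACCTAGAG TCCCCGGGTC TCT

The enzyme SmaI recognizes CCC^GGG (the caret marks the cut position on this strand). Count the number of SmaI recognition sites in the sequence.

4

CCCGGG occurs starting at positions 8, 28, 55, 103.
SmaI cuts at 4 sites.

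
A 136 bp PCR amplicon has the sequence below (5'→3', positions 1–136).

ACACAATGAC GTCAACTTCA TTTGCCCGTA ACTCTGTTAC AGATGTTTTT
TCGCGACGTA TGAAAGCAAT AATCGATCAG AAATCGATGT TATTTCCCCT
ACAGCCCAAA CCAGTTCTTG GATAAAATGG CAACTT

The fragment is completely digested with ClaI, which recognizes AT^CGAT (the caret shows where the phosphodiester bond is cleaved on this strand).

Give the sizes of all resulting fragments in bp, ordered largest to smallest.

ClaI sites (ATCGAT) start at positions 72, 83.
ClaI cuts after base 2 of each site, so after positions 73, 84.
Linear molecule, 2 cuts → 3 fragments:
  1–73 → 73 bp
  74–84 → 11 bp
  85–136 → 52 bp
Sorted largest to smallest: 73, 52, 11 bp.

73, 52, 11 bp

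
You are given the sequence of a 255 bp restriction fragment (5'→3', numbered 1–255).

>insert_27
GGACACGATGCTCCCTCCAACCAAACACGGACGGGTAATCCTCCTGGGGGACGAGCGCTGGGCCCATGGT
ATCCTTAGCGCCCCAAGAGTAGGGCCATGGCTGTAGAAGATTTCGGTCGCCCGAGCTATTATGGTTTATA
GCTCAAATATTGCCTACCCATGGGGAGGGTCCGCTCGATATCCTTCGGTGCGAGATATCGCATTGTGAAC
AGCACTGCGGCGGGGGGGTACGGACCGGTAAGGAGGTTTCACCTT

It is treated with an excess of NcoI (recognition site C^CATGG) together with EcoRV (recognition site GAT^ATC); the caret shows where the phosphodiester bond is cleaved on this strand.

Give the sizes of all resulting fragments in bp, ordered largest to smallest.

64, 63, 59, 31, 21, 17 bp

NcoI sites (CCATGG) start at positions 64, 95, 158.
NcoI cuts after the first base of each site, so after positions 64, 95, 158.
EcoRV sites (GATATC) start at positions 177, 194.
EcoRV cuts after base 3 of each site, so after positions 179, 196.
Combined cut positions: 64, 95, 158, 179, 196.
Linear molecule, 5 cuts → 6 fragments:
  1–64 → 64 bp
  65–95 → 31 bp
  96–158 → 63 bp
  159–179 → 21 bp
  180–196 → 17 bp
  197–255 → 59 bp
Sorted largest to smallest: 64, 63, 59, 31, 21, 17 bp.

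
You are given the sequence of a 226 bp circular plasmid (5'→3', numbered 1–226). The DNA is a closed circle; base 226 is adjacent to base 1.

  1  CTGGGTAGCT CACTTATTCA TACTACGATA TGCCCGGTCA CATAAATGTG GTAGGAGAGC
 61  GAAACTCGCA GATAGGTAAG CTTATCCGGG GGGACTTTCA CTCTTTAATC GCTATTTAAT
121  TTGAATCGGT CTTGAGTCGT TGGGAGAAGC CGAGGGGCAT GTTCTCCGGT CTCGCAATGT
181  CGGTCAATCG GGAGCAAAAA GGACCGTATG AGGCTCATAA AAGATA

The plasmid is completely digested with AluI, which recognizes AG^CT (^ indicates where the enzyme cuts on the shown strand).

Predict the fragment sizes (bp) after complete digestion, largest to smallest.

154, 72 bp

AluI sites (AGCT) start at positions 7, 79.
AluI cuts after base 2 of each site, so after positions 8, 80.
Circular molecule, 2 cuts → 2 fragments:
  9–80 → 72 bp
  81–226 then 1–8 → 146 + 8 = 154 bp
Sorted largest to smallest: 154, 72 bp.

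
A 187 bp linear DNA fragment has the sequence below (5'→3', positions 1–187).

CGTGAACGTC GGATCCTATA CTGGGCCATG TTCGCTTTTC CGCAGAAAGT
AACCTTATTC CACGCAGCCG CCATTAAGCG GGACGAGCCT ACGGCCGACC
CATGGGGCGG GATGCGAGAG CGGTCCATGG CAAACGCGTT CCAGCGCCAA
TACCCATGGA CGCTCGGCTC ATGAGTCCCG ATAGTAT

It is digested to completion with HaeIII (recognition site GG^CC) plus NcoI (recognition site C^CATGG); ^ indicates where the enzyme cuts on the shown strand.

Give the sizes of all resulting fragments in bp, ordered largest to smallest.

69, 33, 29, 25, 25, 6 bp

HaeIII sites (GGCC) start at positions 24, 93.
HaeIII cuts after base 2 of each site, so after positions 25, 94.
NcoI sites (CCATGG) start at positions 100, 125, 154.
NcoI cuts after the first base of each site, so after positions 100, 125, 154.
Combined cut positions: 25, 94, 100, 125, 154.
Linear molecule, 5 cuts → 6 fragments:
  1–25 → 25 bp
  26–94 → 69 bp
  95–100 → 6 bp
  101–125 → 25 bp
  126–154 → 29 bp
  155–187 → 33 bp
Sorted largest to smallest: 69, 33, 29, 25, 25, 6 bp.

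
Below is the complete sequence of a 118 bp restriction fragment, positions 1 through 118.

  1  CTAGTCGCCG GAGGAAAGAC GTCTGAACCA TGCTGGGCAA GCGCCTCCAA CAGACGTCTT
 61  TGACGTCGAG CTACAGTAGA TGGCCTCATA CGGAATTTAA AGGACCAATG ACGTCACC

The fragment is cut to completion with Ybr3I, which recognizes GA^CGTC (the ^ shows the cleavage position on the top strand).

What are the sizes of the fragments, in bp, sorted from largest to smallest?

48, 35, 19, 9, 7 bp

Ybr3I sites (GACGTC) start at positions 18, 53, 62, 110.
Ybr3I cuts after base 2 of each site, so after positions 19, 54, 63, 111.
Linear molecule, 4 cuts → 5 fragments:
  1–19 → 19 bp
  20–54 → 35 bp
  55–63 → 9 bp
  64–111 → 48 bp
  112–118 → 7 bp
Sorted largest to smallest: 48, 35, 19, 9, 7 bp.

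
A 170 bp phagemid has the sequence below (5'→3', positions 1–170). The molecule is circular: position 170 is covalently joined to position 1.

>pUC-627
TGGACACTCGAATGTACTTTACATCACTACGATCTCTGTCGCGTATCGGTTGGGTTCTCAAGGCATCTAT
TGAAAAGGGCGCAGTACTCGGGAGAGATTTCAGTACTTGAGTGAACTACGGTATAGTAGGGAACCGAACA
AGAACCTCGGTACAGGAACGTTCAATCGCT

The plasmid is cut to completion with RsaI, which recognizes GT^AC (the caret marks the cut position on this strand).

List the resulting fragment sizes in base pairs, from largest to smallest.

RsaI sites (GTAC) start at positions 14, 84, 103, 150.
RsaI cuts after base 2 of each site, so after positions 15, 85, 104, 151.
Circular molecule, 4 cuts → 4 fragments:
  16–85 → 70 bp
  86–104 → 19 bp
  105–151 → 47 bp
  152–170 then 1–15 → 19 + 15 = 34 bp
Sorted largest to smallest: 70, 47, 34, 19 bp.

70, 47, 34, 19 bp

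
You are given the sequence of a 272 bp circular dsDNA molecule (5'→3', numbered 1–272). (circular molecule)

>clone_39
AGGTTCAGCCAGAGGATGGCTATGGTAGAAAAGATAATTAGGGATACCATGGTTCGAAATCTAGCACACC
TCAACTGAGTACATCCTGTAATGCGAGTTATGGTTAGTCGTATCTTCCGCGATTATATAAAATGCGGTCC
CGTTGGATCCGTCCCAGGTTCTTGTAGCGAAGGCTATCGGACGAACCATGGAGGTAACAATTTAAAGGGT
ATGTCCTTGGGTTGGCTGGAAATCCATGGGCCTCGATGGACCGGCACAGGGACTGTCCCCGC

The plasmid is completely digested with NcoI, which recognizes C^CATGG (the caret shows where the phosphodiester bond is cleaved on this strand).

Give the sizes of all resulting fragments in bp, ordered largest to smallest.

139, 85, 48 bp

NcoI sites (CCATGG) start at positions 47, 186, 234.
NcoI cuts after the first base of each site, so after positions 47, 186, 234.
Circular molecule, 3 cuts → 3 fragments:
  48–186 → 139 bp
  187–234 → 48 bp
  235–272 then 1–47 → 38 + 47 = 85 bp
Sorted largest to smallest: 139, 85, 48 bp.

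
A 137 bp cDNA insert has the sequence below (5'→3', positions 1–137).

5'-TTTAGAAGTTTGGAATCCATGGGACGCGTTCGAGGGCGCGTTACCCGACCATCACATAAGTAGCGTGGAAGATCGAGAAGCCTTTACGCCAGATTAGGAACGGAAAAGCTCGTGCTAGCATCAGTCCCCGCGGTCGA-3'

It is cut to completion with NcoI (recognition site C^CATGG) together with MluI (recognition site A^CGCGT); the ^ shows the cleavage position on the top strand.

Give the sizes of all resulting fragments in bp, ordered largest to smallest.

The NcoI site (CCATGG) starts at position 17.
NcoI cuts after the first base of each site, so after position 17.
The MluI site (ACGCGT) starts at position 24.
MluI cuts after the first base of each site, so after position 24.
Combined cut positions: 17, 24.
Linear molecule, 2 cuts → 3 fragments:
  1–17 → 17 bp
  18–24 → 7 bp
  25–137 → 113 bp
Sorted largest to smallest: 113, 17, 7 bp.

113, 17, 7 bp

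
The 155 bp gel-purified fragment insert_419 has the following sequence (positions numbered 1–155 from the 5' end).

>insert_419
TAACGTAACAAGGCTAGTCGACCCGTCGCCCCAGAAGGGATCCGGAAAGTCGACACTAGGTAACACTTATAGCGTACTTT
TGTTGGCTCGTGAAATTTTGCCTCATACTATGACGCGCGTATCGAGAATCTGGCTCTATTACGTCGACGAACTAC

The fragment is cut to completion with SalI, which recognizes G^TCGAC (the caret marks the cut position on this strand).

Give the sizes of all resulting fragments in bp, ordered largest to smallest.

SalI sites (GTCGAC) start at positions 17, 49, 143.
SalI cuts after the first base of each site, so after positions 17, 49, 143.
Linear molecule, 3 cuts → 4 fragments:
  1–17 → 17 bp
  18–49 → 32 bp
  50–143 → 94 bp
  144–155 → 12 bp
Sorted largest to smallest: 94, 32, 17, 12 bp.

94, 32, 17, 12 bp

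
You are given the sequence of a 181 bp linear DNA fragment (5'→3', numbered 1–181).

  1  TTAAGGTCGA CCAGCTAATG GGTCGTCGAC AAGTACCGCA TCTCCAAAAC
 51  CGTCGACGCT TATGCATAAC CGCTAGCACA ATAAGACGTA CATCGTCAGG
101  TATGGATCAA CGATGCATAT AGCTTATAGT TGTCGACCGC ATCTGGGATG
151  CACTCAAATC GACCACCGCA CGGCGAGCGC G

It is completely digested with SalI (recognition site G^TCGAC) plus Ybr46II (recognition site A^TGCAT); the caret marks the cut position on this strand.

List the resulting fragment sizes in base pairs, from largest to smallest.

SalI sites (GTCGAC) start at positions 6, 25, 52, 132.
SalI cuts after the first base of each site, so after positions 6, 25, 52, 132.
Ybr46II sites (ATGCAT) start at positions 62, 113.
Ybr46II cuts after the first base of each site, so after positions 62, 113.
Combined cut positions: 6, 25, 52, 62, 113, 132.
Linear molecule, 6 cuts → 7 fragments:
  1–6 → 6 bp
  7–25 → 19 bp
  26–52 → 27 bp
  53–62 → 10 bp
  63–113 → 51 bp
  114–132 → 19 bp
  133–181 → 49 bp
Sorted largest to smallest: 51, 49, 27, 19, 19, 10, 6 bp.

51, 49, 27, 19, 19, 10, 6 bp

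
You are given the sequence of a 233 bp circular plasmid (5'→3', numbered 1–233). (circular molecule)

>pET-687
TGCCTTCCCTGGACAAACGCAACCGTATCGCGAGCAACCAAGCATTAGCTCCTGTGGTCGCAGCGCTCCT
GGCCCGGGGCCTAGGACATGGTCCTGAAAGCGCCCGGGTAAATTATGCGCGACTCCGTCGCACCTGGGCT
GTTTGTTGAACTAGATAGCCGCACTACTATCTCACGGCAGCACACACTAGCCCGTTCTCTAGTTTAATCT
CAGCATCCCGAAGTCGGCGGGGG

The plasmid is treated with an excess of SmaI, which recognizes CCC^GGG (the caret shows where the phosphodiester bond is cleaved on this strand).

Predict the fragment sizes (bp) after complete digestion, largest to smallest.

203, 30 bp

SmaI sites (CCCGGG) start at positions 73, 103.
SmaI cuts after base 3 of each site, so after positions 75, 105.
Circular molecule, 2 cuts → 2 fragments:
  76–105 → 30 bp
  106–233 then 1–75 → 128 + 75 = 203 bp
Sorted largest to smallest: 203, 30 bp.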